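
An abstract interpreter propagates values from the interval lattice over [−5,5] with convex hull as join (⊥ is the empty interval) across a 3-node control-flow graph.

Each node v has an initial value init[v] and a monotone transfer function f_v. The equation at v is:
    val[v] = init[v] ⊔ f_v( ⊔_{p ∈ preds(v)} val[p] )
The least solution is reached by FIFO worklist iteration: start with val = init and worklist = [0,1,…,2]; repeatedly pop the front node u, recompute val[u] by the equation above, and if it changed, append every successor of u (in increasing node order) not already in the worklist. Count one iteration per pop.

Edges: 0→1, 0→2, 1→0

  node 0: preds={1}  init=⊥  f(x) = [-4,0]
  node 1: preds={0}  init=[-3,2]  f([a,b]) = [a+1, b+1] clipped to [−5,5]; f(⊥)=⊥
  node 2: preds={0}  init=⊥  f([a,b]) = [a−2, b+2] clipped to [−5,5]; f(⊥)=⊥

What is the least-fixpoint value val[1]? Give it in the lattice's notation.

[-3,2]

Iteration log — 3 steps:
  step 1. node 0  ⊔preds=[-3,2]  new=[-4,0]  old=⊥  +wl: 
  step 2. node 1  ⊔preds=[-4,0]  new=[-3,2]  stable
  step 3. node 2  ⊔preds=[-4,0]  new=[-5,2]  old=⊥  +wl: 

Least fixpoint reached:
  node 0: [-4,0]
  node 1: [-3,2]
  node 2: [-5,2]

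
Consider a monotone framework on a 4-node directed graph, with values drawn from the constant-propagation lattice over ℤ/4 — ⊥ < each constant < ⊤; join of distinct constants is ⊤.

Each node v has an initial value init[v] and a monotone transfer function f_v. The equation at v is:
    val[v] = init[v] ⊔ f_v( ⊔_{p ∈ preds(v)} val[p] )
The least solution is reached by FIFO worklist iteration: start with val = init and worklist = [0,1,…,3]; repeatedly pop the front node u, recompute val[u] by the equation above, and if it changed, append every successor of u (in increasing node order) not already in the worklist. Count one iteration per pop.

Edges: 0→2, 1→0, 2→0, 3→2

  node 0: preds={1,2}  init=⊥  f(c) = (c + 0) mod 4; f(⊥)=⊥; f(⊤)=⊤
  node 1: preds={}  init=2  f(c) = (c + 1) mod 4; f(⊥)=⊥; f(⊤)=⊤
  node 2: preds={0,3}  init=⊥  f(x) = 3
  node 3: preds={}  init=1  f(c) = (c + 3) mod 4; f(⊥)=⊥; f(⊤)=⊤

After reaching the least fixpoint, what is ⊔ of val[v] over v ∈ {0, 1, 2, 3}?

Trace (6 dequeues):
  [1] u=0 | in 2 | out 2 | prev ⊥ | push {}
  [2] u=1 | in ⊥ | out 2 | ==
  [3] u=2 | in ⊤ | out 3 | prev ⊥ | push {0}
  [4] u=3 | in ⊥ | out 1 | ==
  [5] u=0 | in ⊤ | out ⊤ | prev 2 | push {2}
  [6] u=2 | in ⊤ | out 3 | ==

Converged values:
  [0] ⊤
  [1] 2
  [2] 3
  [3] 1

⊤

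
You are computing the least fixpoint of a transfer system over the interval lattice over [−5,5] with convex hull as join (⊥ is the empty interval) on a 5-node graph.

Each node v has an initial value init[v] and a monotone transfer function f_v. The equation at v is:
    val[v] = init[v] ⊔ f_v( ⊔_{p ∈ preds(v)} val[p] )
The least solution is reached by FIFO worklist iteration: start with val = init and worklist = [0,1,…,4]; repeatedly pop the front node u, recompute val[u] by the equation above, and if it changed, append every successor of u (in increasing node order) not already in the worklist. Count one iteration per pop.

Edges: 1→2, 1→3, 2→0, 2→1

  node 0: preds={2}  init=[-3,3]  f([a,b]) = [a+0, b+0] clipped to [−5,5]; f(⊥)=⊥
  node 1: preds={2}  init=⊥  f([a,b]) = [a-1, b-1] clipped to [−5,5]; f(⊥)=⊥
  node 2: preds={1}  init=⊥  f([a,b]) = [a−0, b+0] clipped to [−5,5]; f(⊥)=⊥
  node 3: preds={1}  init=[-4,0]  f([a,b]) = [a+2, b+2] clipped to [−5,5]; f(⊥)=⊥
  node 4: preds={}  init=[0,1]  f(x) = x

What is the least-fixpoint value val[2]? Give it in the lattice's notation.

⊥

Worklist (5 pops):
  #1 pop 0: in=⊥ → [-3,3] (no change)
  #2 pop 1: in=⊥ → ⊥ (no change)
  #3 pop 2: in=⊥ → ⊥ (no change)
  #4 pop 3: in=⊥ → [-4,0] (no change)
  #5 pop 4: in=⊥ → [0,1] (no change)

Fixpoint:
  val[0] = [-3,3]
  val[1] = ⊥
  val[2] = ⊥
  val[3] = [-4,0]
  val[4] = [0,1]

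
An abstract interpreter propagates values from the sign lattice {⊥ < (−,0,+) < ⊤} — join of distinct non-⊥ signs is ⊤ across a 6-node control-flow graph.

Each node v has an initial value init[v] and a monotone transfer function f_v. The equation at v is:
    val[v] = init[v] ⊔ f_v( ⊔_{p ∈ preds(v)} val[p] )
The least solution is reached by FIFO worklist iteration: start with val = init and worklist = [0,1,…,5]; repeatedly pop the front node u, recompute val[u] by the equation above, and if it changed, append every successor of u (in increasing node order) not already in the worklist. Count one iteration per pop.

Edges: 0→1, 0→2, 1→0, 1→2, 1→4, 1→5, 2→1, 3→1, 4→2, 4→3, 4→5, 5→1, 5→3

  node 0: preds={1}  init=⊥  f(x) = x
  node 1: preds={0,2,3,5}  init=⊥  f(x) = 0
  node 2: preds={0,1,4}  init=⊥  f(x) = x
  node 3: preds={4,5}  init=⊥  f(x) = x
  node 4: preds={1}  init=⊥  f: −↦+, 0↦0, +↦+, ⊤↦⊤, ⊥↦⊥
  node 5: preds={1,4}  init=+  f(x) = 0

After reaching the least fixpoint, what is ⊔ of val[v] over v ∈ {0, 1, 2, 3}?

⊤

Trace (11 dequeues):
  [1] u=0 | in ⊥ | out ⊥ | ==
  [2] u=1 | in + | out 0 | prev ⊥ | push {0}
  [3] u=2 | in 0 | out 0 | prev ⊥ | push {1}
  [4] u=3 | in + | out + | prev ⊥ | push {}
  [5] u=4 | in 0 | out 0 | prev ⊥ | push {2,3}
  [6] u=5 | in 0 | out ⊤ | prev + | push {}
  [7] u=0 | in 0 | out 0 | prev ⊥ | push {}
  [8] u=1 | in ⊤ | out 0 | ==
  [9] u=2 | in 0 | out 0 | ==
  [10] u=3 | in ⊤ | out ⊤ | prev + | push {1}
  [11] u=1 | in ⊤ | out 0 | ==

Converged values:
  [0] 0
  [1] 0
  [2] 0
  [3] ⊤
  [4] 0
  [5] ⊤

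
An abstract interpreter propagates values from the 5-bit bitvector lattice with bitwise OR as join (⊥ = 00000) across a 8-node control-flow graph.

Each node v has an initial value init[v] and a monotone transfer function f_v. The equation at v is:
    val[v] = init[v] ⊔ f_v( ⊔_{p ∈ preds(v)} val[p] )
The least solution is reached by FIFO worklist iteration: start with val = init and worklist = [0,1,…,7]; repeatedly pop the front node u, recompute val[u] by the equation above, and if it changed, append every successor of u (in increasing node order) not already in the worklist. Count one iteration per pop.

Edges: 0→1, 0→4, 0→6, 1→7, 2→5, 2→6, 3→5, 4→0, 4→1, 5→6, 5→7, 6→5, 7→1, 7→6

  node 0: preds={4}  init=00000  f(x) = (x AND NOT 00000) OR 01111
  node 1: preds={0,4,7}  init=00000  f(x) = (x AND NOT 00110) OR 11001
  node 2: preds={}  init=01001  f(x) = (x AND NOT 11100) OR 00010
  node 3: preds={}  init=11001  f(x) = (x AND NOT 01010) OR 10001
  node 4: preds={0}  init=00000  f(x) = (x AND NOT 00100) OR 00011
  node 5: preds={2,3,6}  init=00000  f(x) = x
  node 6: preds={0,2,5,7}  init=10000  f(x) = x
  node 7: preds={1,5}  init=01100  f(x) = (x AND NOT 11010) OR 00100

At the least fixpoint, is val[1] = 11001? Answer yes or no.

yes

Iteration log — 13 steps:
  step 1. node 0  ⊔preds=00000  new=01111  old=00000  +wl: 
  step 2. node 1  ⊔preds=01111  new=11001  old=00000  +wl: 
  step 3. node 2  ⊔preds=00000  new=01011  old=01001  +wl: 
  step 4. node 3  ⊔preds=00000  new=11001  stable
  step 5. node 4  ⊔preds=01111  new=01011  old=00000  +wl: 0,1
  step 6. node 5  ⊔preds=11011  new=11011  old=00000  +wl: 
  step 7. node 6  ⊔preds=11111  new=11111  old=10000  +wl: 5
  step 8. node 7  ⊔preds=11011  new=01101  old=01100  +wl: 6
  step 9. node 0  ⊔preds=01011  new=01111  stable
  step 10. node 1  ⊔preds=01111  new=11001  stable
  step 11. node 5  ⊔preds=11111  new=11111  old=11011  +wl: 7
  step 12. node 6  ⊔preds=11111  new=11111  stable
  step 13. node 7  ⊔preds=11111  new=01101  stable

Least fixpoint reached:
  node 0: 01111
  node 1: 11001
  node 2: 01011
  node 3: 11001
  node 4: 01011
  node 5: 11111
  node 6: 11111
  node 7: 01101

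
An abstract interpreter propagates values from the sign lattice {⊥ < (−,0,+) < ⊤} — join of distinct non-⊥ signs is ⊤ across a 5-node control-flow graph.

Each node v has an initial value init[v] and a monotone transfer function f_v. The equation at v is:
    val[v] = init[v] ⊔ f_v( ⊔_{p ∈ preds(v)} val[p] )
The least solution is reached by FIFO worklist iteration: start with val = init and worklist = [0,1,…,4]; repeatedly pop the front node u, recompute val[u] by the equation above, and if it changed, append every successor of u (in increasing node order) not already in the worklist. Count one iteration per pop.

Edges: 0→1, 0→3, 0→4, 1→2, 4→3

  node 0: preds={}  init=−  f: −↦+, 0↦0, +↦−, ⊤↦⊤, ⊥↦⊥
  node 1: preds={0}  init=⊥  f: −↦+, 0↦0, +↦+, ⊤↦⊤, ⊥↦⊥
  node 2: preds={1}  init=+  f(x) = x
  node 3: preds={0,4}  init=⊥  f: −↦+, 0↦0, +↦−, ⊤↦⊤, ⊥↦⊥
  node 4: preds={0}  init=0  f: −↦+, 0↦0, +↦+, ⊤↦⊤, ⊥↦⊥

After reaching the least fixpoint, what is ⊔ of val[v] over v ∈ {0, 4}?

⊤

Worklist (6 pops):
  #1 pop 0: in=⊥ → − (no change)
  #2 pop 1: in=− → + (was ⊥); enqueue []
  #3 pop 2: in=+ → + (no change)
  #4 pop 3: in=⊤ → ⊤ (was ⊥); enqueue []
  #5 pop 4: in=− → ⊤ (was 0); enqueue [3]
  #6 pop 3: in=⊤ → ⊤ (no change)

Fixpoint:
  val[0] = −
  val[1] = +
  val[2] = +
  val[3] = ⊤
  val[4] = ⊤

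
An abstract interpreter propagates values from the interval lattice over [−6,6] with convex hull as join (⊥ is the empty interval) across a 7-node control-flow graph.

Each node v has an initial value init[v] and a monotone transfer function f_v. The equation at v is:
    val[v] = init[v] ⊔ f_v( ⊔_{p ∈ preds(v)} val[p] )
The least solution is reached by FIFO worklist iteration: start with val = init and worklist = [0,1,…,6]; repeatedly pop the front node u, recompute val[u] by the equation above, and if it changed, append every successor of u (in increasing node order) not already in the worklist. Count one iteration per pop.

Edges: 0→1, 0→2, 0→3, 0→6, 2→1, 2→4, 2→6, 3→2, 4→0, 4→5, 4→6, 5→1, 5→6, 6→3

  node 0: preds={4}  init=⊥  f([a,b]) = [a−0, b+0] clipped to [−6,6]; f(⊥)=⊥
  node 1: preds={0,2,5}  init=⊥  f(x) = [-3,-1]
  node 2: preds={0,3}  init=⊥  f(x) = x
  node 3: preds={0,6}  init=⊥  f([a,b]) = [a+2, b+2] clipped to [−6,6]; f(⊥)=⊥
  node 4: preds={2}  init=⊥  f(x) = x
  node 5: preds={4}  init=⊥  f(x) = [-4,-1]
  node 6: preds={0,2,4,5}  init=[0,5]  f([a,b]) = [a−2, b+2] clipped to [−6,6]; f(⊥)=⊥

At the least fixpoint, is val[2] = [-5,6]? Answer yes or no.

no

Iteration log — 26 steps:
  step 1. node 0  ⊔preds=⊥  new=⊥  stable
  step 2. node 1  ⊔preds=⊥  new=[-3,-1]  old=⊥  +wl: 
  step 3. node 2  ⊔preds=⊥  new=⊥  stable
  step 4. node 3  ⊔preds=[0,5]  new=[2,6]  old=⊥  +wl: 2
  step 5. node 4  ⊔preds=⊥  new=⊥  stable
  step 6. node 5  ⊔preds=⊥  new=[-4,-1]  old=⊥  +wl: 1
  step 7. node 6  ⊔preds=[-4,-1]  new=[-6,5]  old=[0,5]  +wl: 3
  step 8. node 2  ⊔preds=[2,6]  new=[2,6]  old=⊥  +wl: 4,6
  step 9. node 1  ⊔preds=[-4,6]  new=[-3,-1]  stable
  step 10. node 3  ⊔preds=[-6,5]  new=[-4,6]  old=[2,6]  +wl: 2
  step 11. node 4  ⊔preds=[2,6]  new=[2,6]  old=⊥  +wl: 0,5
  step 12. node 6  ⊔preds=[-4,6]  new=[-6,6]  old=[-6,5]  +wl: 3
  step 13. node 2  ⊔preds=[-4,6]  new=[-4,6]  old=[2,6]  +wl: 1,4,6
  step 14. node 0  ⊔preds=[2,6]  new=[2,6]  old=⊥  +wl: 2
  step 15. node 5  ⊔preds=[2,6]  new=[-4,-1]  stable
  step 16. node 3  ⊔preds=[-6,6]  new=[-4,6]  stable
  step 17. node 1  ⊔preds=[-4,6]  new=[-3,-1]  stable
  step 18. node 4  ⊔preds=[-4,6]  new=[-4,6]  old=[2,6]  +wl: 0,5
  step 19. node 6  ⊔preds=[-4,6]  new=[-6,6]  stable
  step 20. node 2  ⊔preds=[-4,6]  new=[-4,6]  stable
  step 21. node 0  ⊔preds=[-4,6]  new=[-4,6]  old=[2,6]  +wl: 1,2,3,6
  step 22. node 5  ⊔preds=[-4,6]  new=[-4,-1]  stable
  step 23. node 1  ⊔preds=[-4,6]  new=[-3,-1]  stable
  step 24. node 2  ⊔preds=[-4,6]  new=[-4,6]  stable
  step 25. node 3  ⊔preds=[-6,6]  new=[-4,6]  stable
  step 26. node 6  ⊔preds=[-4,6]  new=[-6,6]  stable

Least fixpoint reached:
  node 0: [-4,6]
  node 1: [-3,-1]
  node 2: [-4,6]
  node 3: [-4,6]
  node 4: [-4,6]
  node 5: [-4,-1]
  node 6: [-6,6]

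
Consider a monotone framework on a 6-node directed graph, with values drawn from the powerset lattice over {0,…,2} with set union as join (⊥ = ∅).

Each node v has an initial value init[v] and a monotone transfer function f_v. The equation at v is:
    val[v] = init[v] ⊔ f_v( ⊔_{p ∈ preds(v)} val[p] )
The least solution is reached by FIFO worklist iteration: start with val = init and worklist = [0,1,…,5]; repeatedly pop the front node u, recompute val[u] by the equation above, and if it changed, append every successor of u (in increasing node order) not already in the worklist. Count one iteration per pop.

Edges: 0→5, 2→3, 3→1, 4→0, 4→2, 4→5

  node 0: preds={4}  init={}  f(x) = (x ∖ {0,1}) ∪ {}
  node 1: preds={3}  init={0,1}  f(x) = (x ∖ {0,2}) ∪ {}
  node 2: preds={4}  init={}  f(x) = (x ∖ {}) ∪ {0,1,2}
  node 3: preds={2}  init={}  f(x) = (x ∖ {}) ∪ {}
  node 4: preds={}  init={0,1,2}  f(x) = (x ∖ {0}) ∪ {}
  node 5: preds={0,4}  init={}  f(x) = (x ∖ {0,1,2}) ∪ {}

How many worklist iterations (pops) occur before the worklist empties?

Trace (7 dequeues):
  [1] u=0 | in {0,1,2} | out {2} | prev {} | push {}
  [2] u=1 | in {} | out {0,1} | ==
  [3] u=2 | in {0,1,2} | out {0,1,2} | prev {} | push {}
  [4] u=3 | in {0,1,2} | out {0,1,2} | prev {} | push {1}
  [5] u=4 | in {} | out {0,1,2} | ==
  [6] u=5 | in {0,1,2} | out {} | ==
  [7] u=1 | in {0,1,2} | out {0,1} | ==

Converged values:
  [0] {2}
  [1] {0,1}
  [2] {0,1,2}
  [3] {0,1,2}
  [4] {0,1,2}
  [5] {}

7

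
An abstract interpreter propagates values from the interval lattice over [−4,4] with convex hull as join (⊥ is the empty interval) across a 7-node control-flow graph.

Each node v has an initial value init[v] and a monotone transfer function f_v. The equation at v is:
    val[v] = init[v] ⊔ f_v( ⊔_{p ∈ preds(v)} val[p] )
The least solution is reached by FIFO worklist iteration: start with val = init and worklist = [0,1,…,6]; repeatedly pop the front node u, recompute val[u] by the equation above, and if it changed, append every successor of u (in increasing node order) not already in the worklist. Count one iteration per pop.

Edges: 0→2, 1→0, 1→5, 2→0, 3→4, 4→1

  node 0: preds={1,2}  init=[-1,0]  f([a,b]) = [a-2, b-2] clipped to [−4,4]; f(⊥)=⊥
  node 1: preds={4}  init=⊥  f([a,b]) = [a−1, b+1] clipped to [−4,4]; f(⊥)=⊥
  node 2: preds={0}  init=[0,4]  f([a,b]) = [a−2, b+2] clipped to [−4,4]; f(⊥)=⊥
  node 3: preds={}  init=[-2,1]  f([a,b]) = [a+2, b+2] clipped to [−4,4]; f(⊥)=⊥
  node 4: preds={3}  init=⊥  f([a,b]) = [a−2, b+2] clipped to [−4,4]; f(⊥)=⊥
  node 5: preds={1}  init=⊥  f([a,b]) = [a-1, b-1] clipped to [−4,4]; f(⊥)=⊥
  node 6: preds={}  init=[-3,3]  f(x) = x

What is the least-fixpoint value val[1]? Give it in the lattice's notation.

Trace (12 dequeues):
  [1] u=0 | in [0,4] | out [-2,2] | prev [-1,0] | push {}
  [2] u=1 | in ⊥ | out ⊥ | ==
  [3] u=2 | in [-2,2] | out [-4,4] | prev [0,4] | push {0}
  [4] u=3 | in ⊥ | out [-2,1] | ==
  [5] u=4 | in [-2,1] | out [-4,3] | prev ⊥ | push {1}
  [6] u=5 | in ⊥ | out ⊥ | ==
  [7] u=6 | in ⊥ | out [-3,3] | ==
  [8] u=0 | in [-4,4] | out [-4,2] | prev [-2,2] | push {2}
  [9] u=1 | in [-4,3] | out [-4,4] | prev ⊥ | push {0,5}
  [10] u=2 | in [-4,2] | out [-4,4] | ==
  [11] u=0 | in [-4,4] | out [-4,2] | ==
  [12] u=5 | in [-4,4] | out [-4,3] | prev ⊥ | push {}

Converged values:
  [0] [-4,2]
  [1] [-4,4]
  [2] [-4,4]
  [3] [-2,1]
  [4] [-4,3]
  [5] [-4,3]
  [6] [-3,3]

[-4,4]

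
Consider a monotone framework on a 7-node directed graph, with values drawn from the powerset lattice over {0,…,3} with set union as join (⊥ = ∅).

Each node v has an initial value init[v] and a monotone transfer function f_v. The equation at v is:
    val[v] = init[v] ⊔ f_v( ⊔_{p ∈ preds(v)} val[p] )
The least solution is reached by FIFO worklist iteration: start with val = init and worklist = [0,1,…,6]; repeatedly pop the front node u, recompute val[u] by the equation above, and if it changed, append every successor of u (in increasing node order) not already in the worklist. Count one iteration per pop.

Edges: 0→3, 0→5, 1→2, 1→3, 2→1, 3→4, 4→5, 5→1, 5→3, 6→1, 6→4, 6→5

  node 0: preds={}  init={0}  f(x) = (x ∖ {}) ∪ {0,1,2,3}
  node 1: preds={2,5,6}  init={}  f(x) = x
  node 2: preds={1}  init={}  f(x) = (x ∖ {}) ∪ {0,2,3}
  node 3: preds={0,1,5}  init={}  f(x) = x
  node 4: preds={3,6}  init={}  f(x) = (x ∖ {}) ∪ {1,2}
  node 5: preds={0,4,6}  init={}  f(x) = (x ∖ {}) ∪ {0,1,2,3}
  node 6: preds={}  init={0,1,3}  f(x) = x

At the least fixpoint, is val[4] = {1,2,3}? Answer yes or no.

Trace (10 dequeues):
  [1] u=0 | in {} | out {0,1,2,3} | prev {0} | push {}
  [2] u=1 | in {0,1,3} | out {0,1,3} | prev {} | push {}
  [3] u=2 | in {0,1,3} | out {0,1,2,3} | prev {} | push {1}
  [4] u=3 | in {0,1,2,3} | out {0,1,2,3} | prev {} | push {}
  [5] u=4 | in {0,1,2,3} | out {0,1,2,3} | prev {} | push {}
  [6] u=5 | in {0,1,2,3} | out {0,1,2,3} | prev {} | push {3}
  [7] u=6 | in {} | out {0,1,3} | ==
  [8] u=1 | in {0,1,2,3} | out {0,1,2,3} | prev {0,1,3} | push {2}
  [9] u=3 | in {0,1,2,3} | out {0,1,2,3} | ==
  [10] u=2 | in {0,1,2,3} | out {0,1,2,3} | ==

Converged values:
  [0] {0,1,2,3}
  [1] {0,1,2,3}
  [2] {0,1,2,3}
  [3] {0,1,2,3}
  [4] {0,1,2,3}
  [5] {0,1,2,3}
  [6] {0,1,3}

no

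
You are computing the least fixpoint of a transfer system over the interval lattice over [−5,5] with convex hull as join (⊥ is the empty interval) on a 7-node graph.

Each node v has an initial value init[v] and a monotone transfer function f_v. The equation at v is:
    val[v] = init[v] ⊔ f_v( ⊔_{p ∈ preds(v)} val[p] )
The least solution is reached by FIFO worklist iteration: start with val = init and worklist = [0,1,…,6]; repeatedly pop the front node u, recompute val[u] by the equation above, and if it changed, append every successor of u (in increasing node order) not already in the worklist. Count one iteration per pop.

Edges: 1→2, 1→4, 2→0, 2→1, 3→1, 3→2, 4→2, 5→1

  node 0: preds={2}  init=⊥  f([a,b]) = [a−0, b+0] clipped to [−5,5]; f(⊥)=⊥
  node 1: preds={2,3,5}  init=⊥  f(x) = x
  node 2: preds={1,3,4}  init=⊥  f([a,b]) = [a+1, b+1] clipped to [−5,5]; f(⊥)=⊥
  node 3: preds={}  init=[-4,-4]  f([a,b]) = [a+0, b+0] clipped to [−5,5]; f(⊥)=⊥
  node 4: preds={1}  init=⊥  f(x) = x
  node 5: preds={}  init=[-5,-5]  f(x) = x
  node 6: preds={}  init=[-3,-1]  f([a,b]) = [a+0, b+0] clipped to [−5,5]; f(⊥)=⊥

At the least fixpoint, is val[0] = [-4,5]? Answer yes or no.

Trace (44 dequeues):
  [1] u=0 | in ⊥ | out ⊥ | ==
  [2] u=1 | in [-5,-4] | out [-5,-4] | prev ⊥ | push {}
  [3] u=2 | in [-5,-4] | out [-4,-3] | prev ⊥ | push {0,1}
  [4] u=3 | in ⊥ | out [-4,-4] | ==
  [5] u=4 | in [-5,-4] | out [-5,-4] | prev ⊥ | push {2}
  [6] u=5 | in ⊥ | out [-5,-5] | ==
  [7] u=6 | in ⊥ | out [-3,-1] | ==
  [8] u=0 | in [-4,-3] | out [-4,-3] | prev ⊥ | push {}
  [9] u=1 | in [-5,-3] | out [-5,-3] | prev [-5,-4] | push {4}
  [10] u=2 | in [-5,-3] | out [-4,-2] | prev [-4,-3] | push {0,1}
  [11] u=4 | in [-5,-3] | out [-5,-3] | prev [-5,-4] | push {2}
  [12] u=0 | in [-4,-2] | out [-4,-2] | prev [-4,-3] | push {}
  [13] u=1 | in [-5,-2] | out [-5,-2] | prev [-5,-3] | push {4}
  [14] u=2 | in [-5,-2] | out [-4,-1] | prev [-4,-2] | push {0,1}
  [15] u=4 | in [-5,-2] | out [-5,-2] | prev [-5,-3] | push {2}
  [16] u=0 | in [-4,-1] | out [-4,-1] | prev [-4,-2] | push {}
  [17] u=1 | in [-5,-1] | out [-5,-1] | prev [-5,-2] | push {4}
  [18] u=2 | in [-5,-1] | out [-4,0] | prev [-4,-1] | push {0,1}
  [19] u=4 | in [-5,-1] | out [-5,-1] | prev [-5,-2] | push {2}
  [20] u=0 | in [-4,0] | out [-4,0] | prev [-4,-1] | push {}
  [21] u=1 | in [-5,0] | out [-5,0] | prev [-5,-1] | push {4}
  [22] u=2 | in [-5,0] | out [-4,1] | prev [-4,0] | push {0,1}
  [23] u=4 | in [-5,0] | out [-5,0] | prev [-5,-1] | push {2}
  [24] u=0 | in [-4,1] | out [-4,1] | prev [-4,0] | push {}
  [25] u=1 | in [-5,1] | out [-5,1] | prev [-5,0] | push {4}
  [26] u=2 | in [-5,1] | out [-4,2] | prev [-4,1] | push {0,1}
  [27] u=4 | in [-5,1] | out [-5,1] | prev [-5,0] | push {2}
  [28] u=0 | in [-4,2] | out [-4,2] | prev [-4,1] | push {}
  [29] u=1 | in [-5,2] | out [-5,2] | prev [-5,1] | push {4}
  [30] u=2 | in [-5,2] | out [-4,3] | prev [-4,2] | push {0,1}
  [31] u=4 | in [-5,2] | out [-5,2] | prev [-5,1] | push {2}
  [32] u=0 | in [-4,3] | out [-4,3] | prev [-4,2] | push {}
  [33] u=1 | in [-5,3] | out [-5,3] | prev [-5,2] | push {4}
  [34] u=2 | in [-5,3] | out [-4,4] | prev [-4,3] | push {0,1}
  [35] u=4 | in [-5,3] | out [-5,3] | prev [-5,2] | push {2}
  [36] u=0 | in [-4,4] | out [-4,4] | prev [-4,3] | push {}
  [37] u=1 | in [-5,4] | out [-5,4] | prev [-5,3] | push {4}
  [38] u=2 | in [-5,4] | out [-4,5] | prev [-4,4] | push {0,1}
  [39] u=4 | in [-5,4] | out [-5,4] | prev [-5,3] | push {2}
  [40] u=0 | in [-4,5] | out [-4,5] | prev [-4,4] | push {}
  [41] u=1 | in [-5,5] | out [-5,5] | prev [-5,4] | push {4}
  [42] u=2 | in [-5,5] | out [-4,5] | ==
  [43] u=4 | in [-5,5] | out [-5,5] | prev [-5,4] | push {2}
  [44] u=2 | in [-5,5] | out [-4,5] | ==

Converged values:
  [0] [-4,5]
  [1] [-5,5]
  [2] [-4,5]
  [3] [-4,-4]
  [4] [-5,5]
  [5] [-5,-5]
  [6] [-3,-1]

yes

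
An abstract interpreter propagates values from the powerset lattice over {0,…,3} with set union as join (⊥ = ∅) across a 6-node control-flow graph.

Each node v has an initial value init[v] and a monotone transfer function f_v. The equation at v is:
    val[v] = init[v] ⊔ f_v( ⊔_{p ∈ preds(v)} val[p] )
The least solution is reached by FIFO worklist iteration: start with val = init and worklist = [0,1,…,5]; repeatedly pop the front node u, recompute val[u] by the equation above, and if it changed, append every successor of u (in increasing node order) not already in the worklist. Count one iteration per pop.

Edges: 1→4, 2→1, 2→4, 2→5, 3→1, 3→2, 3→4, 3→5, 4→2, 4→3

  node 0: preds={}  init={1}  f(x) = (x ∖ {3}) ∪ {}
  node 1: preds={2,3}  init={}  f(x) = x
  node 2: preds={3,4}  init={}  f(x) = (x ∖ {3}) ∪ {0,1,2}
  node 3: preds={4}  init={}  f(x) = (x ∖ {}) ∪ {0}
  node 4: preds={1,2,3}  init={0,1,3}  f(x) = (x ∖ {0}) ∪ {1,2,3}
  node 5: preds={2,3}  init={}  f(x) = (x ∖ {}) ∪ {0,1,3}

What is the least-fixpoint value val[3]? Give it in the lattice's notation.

{0,1,2,3}

Worklist (13 pops):
  #1 pop 0: in={} → {1} (no change)
  #2 pop 1: in={} → {} (no change)
  #3 pop 2: in={0,1,3} → {0,1,2} (was {}); enqueue [1]
  #4 pop 3: in={0,1,3} → {0,1,3} (was {}); enqueue [2]
  #5 pop 4: in={0,1,2,3} → {0,1,2,3} (was {0,1,3}); enqueue [3]
  #6 pop 5: in={0,1,2,3} → {0,1,2,3} (was {}); enqueue []
  #7 pop 1: in={0,1,2,3} → {0,1,2,3} (was {}); enqueue [4]
  #8 pop 2: in={0,1,2,3} → {0,1,2} (no change)
  #9 pop 3: in={0,1,2,3} → {0,1,2,3} (was {0,1,3}); enqueue [1,2,5]
  #10 pop 4: in={0,1,2,3} → {0,1,2,3} (no change)
  #11 pop 1: in={0,1,2,3} → {0,1,2,3} (no change)
  #12 pop 2: in={0,1,2,3} → {0,1,2} (no change)
  #13 pop 5: in={0,1,2,3} → {0,1,2,3} (no change)

Fixpoint:
  val[0] = {1}
  val[1] = {0,1,2,3}
  val[2] = {0,1,2}
  val[3] = {0,1,2,3}
  val[4] = {0,1,2,3}
  val[5] = {0,1,2,3}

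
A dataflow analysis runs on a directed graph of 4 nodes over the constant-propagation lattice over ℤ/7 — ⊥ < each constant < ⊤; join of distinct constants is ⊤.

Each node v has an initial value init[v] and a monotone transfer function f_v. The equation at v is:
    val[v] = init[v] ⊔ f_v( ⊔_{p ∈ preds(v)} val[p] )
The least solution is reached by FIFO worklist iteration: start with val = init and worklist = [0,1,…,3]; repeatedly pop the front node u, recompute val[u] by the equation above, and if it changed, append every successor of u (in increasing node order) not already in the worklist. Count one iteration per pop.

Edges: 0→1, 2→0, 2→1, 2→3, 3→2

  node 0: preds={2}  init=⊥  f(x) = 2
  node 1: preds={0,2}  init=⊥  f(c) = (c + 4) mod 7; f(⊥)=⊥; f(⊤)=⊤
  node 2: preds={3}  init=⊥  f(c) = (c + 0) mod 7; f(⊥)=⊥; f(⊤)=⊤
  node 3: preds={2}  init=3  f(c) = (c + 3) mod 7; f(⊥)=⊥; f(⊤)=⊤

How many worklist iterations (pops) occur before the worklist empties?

Worklist (10 pops):
  #1 pop 0: in=⊥ → 2 (was ⊥); enqueue []
  #2 pop 1: in=2 → 6 (was ⊥); enqueue []
  #3 pop 2: in=3 → 3 (was ⊥); enqueue [0,1]
  #4 pop 3: in=3 → ⊤ (was 3); enqueue [2]
  #5 pop 0: in=3 → 2 (no change)
  #6 pop 1: in=⊤ → ⊤ (was 6); enqueue []
  #7 pop 2: in=⊤ → ⊤ (was 3); enqueue [0,1,3]
  #8 pop 0: in=⊤ → 2 (no change)
  #9 pop 1: in=⊤ → ⊤ (no change)
  #10 pop 3: in=⊤ → ⊤ (no change)

Fixpoint:
  val[0] = 2
  val[1] = ⊤
  val[2] = ⊤
  val[3] = ⊤

10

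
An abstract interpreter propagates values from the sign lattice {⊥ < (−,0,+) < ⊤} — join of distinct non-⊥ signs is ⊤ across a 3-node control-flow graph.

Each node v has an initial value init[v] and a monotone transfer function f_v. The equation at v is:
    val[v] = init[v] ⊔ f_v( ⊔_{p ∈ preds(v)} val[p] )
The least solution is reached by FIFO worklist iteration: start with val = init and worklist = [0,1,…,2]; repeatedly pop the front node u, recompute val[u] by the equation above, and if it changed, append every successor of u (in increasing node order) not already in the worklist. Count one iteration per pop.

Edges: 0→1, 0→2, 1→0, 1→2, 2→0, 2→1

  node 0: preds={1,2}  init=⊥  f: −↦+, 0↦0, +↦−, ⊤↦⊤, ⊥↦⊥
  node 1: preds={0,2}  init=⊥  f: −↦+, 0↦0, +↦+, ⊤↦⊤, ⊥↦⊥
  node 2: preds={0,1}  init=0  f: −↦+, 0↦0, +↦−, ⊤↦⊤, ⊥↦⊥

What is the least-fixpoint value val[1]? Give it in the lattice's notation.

Worklist (4 pops):
  #1 pop 0: in=0 → 0 (was ⊥); enqueue []
  #2 pop 1: in=0 → 0 (was ⊥); enqueue [0]
  #3 pop 2: in=0 → 0 (no change)
  #4 pop 0: in=0 → 0 (no change)

Fixpoint:
  val[0] = 0
  val[1] = 0
  val[2] = 0

0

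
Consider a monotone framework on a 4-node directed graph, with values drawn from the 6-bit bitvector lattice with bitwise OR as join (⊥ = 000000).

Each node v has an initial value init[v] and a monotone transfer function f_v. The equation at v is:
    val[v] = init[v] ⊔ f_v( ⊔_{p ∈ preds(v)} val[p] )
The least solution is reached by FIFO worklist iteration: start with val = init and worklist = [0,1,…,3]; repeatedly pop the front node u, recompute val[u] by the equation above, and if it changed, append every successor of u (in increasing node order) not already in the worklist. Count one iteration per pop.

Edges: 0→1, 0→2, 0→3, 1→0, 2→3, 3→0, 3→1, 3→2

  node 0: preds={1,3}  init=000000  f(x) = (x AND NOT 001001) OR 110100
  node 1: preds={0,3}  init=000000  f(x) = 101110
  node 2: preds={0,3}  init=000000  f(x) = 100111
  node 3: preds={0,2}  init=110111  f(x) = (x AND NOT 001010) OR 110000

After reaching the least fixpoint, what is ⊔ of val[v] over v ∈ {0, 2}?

Iteration log — 5 steps:
  step 1. node 0  ⊔preds=110111  new=110110  old=000000  +wl: 
  step 2. node 1  ⊔preds=110111  new=101110  old=000000  +wl: 0
  step 3. node 2  ⊔preds=110111  new=100111  old=000000  +wl: 
  step 4. node 3  ⊔preds=110111  new=110111  stable
  step 5. node 0  ⊔preds=111111  new=110110  stable

Least fixpoint reached:
  node 0: 110110
  node 1: 101110
  node 2: 100111
  node 3: 110111

110111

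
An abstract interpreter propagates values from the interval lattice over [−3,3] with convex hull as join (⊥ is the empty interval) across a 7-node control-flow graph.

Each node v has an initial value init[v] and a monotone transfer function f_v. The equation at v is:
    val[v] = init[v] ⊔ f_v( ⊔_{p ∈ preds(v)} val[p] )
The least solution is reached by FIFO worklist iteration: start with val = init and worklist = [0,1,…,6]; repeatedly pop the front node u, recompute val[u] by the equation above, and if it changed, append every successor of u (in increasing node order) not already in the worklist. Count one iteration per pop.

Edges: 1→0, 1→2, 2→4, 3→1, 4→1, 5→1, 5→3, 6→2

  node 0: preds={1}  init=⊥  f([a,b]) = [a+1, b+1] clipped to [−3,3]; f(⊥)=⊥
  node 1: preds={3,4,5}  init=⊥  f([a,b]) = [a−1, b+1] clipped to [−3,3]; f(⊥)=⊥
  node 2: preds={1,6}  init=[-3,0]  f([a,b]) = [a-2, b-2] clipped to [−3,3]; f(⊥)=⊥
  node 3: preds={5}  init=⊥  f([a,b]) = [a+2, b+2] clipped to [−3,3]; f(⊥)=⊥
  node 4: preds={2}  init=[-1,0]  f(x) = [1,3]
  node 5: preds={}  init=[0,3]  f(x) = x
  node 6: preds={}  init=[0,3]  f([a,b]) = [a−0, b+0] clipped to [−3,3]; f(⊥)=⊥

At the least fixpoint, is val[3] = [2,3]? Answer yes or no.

yes

Worklist (9 pops):
  #1 pop 0: in=⊥ → ⊥ (no change)
  #2 pop 1: in=[-1,3] → [-2,3] (was ⊥); enqueue [0]
  #3 pop 2: in=[-2,3] → [-3,1] (was [-3,0]); enqueue []
  #4 pop 3: in=[0,3] → [2,3] (was ⊥); enqueue [1]
  #5 pop 4: in=[-3,1] → [-1,3] (was [-1,0]); enqueue []
  #6 pop 5: in=⊥ → [0,3] (no change)
  #7 pop 6: in=⊥ → [0,3] (no change)
  #8 pop 0: in=[-2,3] → [-1,3] (was ⊥); enqueue []
  #9 pop 1: in=[-1,3] → [-2,3] (no change)

Fixpoint:
  val[0] = [-1,3]
  val[1] = [-2,3]
  val[2] = [-3,1]
  val[3] = [2,3]
  val[4] = [-1,3]
  val[5] = [0,3]
  val[6] = [0,3]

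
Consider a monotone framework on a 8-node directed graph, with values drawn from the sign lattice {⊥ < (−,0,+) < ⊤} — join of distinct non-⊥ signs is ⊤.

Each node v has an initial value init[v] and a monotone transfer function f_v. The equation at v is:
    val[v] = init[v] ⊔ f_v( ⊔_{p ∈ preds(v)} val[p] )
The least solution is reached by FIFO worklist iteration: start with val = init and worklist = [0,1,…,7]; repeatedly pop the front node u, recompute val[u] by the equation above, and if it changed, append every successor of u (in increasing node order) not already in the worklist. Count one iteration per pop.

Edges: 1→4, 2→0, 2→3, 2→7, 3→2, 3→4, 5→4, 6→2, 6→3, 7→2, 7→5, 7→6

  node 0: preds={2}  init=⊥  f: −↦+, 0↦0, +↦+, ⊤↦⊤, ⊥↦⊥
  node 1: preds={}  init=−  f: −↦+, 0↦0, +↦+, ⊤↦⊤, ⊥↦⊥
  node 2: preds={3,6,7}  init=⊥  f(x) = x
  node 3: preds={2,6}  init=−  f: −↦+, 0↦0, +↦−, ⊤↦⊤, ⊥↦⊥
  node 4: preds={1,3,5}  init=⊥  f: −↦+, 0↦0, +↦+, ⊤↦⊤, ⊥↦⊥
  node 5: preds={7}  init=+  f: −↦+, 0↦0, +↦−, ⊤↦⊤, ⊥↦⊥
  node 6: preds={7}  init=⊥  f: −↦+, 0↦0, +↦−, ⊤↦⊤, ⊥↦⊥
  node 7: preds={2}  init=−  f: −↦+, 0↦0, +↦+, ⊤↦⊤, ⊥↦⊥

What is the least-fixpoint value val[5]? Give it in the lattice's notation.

⊤

Iteration log — 18 steps:
  step 1. node 0  ⊔preds=⊥  new=⊥  stable
  step 2. node 1  ⊔preds=⊥  new=−  stable
  step 3. node 2  ⊔preds=−  new=−  old=⊥  +wl: 0
  step 4. node 3  ⊔preds=−  new=⊤  old=−  +wl: 2
  step 5. node 4  ⊔preds=⊤  new=⊤  old=⊥  +wl: 
  step 6. node 5  ⊔preds=−  new=+  stable
  step 7. node 6  ⊔preds=−  new=+  old=⊥  +wl: 3
  step 8. node 7  ⊔preds=−  new=⊤  old=−  +wl: 5,6
  step 9. node 0  ⊔preds=−  new=+  old=⊥  +wl: 
  step 10. node 2  ⊔preds=⊤  new=⊤  old=−  +wl: 0,7
  step 11. node 3  ⊔preds=⊤  new=⊤  stable
  step 12. node 5  ⊔preds=⊤  new=⊤  old=+  +wl: 4
  step 13. node 6  ⊔preds=⊤  new=⊤  old=+  +wl: 2,3
  step 14. node 0  ⊔preds=⊤  new=⊤  old=+  +wl: 
  step 15. node 7  ⊔preds=⊤  new=⊤  stable
  step 16. node 4  ⊔preds=⊤  new=⊤  stable
  step 17. node 2  ⊔preds=⊤  new=⊤  stable
  step 18. node 3  ⊔preds=⊤  new=⊤  stable

Least fixpoint reached:
  node 0: ⊤
  node 1: −
  node 2: ⊤
  node 3: ⊤
  node 4: ⊤
  node 5: ⊤
  node 6: ⊤
  node 7: ⊤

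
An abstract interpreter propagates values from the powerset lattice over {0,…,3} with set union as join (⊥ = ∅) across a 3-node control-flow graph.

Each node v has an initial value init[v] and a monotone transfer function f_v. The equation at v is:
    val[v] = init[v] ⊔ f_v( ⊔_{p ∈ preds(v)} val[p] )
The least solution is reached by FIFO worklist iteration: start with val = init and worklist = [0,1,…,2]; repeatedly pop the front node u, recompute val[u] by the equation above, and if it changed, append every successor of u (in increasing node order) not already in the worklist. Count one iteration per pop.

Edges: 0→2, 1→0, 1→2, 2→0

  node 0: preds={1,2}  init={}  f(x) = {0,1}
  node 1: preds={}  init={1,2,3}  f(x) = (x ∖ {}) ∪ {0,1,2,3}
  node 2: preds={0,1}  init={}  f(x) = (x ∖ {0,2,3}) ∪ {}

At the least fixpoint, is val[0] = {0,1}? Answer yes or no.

Trace (4 dequeues):
  [1] u=0 | in {1,2,3} | out {0,1} | prev {} | push {}
  [2] u=1 | in {} | out {0,1,2,3} | prev {1,2,3} | push {0}
  [3] u=2 | in {0,1,2,3} | out {1} | prev {} | push {}
  [4] u=0 | in {0,1,2,3} | out {0,1} | ==

Converged values:
  [0] {0,1}
  [1] {0,1,2,3}
  [2] {1}

yes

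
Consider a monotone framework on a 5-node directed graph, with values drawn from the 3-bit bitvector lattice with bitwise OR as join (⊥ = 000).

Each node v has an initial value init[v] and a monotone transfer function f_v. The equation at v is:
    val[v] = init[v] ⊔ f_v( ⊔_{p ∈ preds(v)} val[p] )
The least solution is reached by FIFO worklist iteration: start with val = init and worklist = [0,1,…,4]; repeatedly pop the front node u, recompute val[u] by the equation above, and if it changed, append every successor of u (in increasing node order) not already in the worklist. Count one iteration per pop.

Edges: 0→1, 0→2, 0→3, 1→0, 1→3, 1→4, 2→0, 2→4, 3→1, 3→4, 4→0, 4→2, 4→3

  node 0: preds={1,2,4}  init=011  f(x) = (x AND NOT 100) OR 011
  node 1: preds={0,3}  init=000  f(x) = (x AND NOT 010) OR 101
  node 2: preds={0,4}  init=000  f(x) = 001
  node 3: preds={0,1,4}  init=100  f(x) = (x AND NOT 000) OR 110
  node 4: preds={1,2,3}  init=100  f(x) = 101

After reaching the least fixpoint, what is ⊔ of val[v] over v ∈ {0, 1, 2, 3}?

Worklist (9 pops):
  #1 pop 0: in=100 → 011 (no change)
  #2 pop 1: in=111 → 101 (was 000); enqueue [0]
  #3 pop 2: in=111 → 001 (was 000); enqueue []
  #4 pop 3: in=111 → 111 (was 100); enqueue [1]
  #5 pop 4: in=111 → 101 (was 100); enqueue [2,3]
  #6 pop 0: in=101 → 011 (no change)
  #7 pop 1: in=111 → 101 (no change)
  #8 pop 2: in=111 → 001 (no change)
  #9 pop 3: in=111 → 111 (no change)

Fixpoint:
  val[0] = 011
  val[1] = 101
  val[2] = 001
  val[3] = 111
  val[4] = 101

111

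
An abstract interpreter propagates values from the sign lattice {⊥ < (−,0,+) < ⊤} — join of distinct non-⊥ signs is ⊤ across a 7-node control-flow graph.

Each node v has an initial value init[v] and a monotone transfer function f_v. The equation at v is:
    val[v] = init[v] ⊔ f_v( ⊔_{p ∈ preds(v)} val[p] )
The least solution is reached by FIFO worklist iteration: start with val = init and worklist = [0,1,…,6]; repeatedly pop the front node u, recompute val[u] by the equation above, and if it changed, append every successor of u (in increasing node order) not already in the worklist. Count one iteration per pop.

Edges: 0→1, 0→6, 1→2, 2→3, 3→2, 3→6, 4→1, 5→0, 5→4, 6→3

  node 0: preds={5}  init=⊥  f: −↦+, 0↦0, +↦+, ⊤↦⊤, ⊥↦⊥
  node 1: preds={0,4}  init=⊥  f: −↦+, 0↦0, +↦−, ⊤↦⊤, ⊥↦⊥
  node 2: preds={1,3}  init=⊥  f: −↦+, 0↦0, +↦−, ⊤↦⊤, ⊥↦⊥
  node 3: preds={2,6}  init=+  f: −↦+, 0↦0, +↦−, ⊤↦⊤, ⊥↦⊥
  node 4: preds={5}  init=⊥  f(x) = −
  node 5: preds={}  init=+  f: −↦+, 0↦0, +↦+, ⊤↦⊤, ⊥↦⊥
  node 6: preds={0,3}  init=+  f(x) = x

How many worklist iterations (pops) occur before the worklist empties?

Trace (11 dequeues):
  [1] u=0 | in + | out + | prev ⊥ | push {}
  [2] u=1 | in + | out − | prev ⊥ | push {}
  [3] u=2 | in ⊤ | out ⊤ | prev ⊥ | push {}
  [4] u=3 | in ⊤ | out ⊤ | prev + | push {2}
  [5] u=4 | in + | out − | prev ⊥ | push {1}
  [6] u=5 | in ⊥ | out + | ==
  [7] u=6 | in ⊤ | out ⊤ | prev + | push {3}
  [8] u=2 | in ⊤ | out ⊤ | ==
  [9] u=1 | in ⊤ | out ⊤ | prev − | push {2}
  [10] u=3 | in ⊤ | out ⊤ | ==
  [11] u=2 | in ⊤ | out ⊤ | ==

Converged values:
  [0] +
  [1] ⊤
  [2] ⊤
  [3] ⊤
  [4] −
  [5] +
  [6] ⊤

11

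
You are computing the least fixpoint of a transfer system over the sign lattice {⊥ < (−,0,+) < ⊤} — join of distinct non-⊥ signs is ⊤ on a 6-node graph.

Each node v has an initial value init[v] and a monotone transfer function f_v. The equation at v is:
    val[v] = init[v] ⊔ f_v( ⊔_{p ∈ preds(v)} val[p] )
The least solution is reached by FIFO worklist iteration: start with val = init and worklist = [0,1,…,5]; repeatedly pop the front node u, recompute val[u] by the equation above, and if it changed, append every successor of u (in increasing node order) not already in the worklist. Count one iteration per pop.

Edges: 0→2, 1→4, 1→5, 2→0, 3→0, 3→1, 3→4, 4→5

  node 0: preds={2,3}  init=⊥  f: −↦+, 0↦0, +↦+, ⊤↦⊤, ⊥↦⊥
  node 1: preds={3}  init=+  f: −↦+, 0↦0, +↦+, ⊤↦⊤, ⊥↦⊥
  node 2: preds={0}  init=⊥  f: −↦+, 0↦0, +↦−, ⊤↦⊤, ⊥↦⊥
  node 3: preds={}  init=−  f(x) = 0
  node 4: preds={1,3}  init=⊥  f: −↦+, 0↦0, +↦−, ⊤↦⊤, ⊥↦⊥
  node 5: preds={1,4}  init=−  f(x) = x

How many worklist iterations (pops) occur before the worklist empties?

Iteration log — 12 steps:
  step 1. node 0  ⊔preds=−  new=+  old=⊥  +wl: 
  step 2. node 1  ⊔preds=−  new=+  stable
  step 3. node 2  ⊔preds=+  new=−  old=⊥  +wl: 0
  step 4. node 3  ⊔preds=⊥  new=⊤  old=−  +wl: 1
  step 5. node 4  ⊔preds=⊤  new=⊤  old=⊥  +wl: 
  step 6. node 5  ⊔preds=⊤  new=⊤  old=−  +wl: 
  step 7. node 0  ⊔preds=⊤  new=⊤  old=+  +wl: 2
  step 8. node 1  ⊔preds=⊤  new=⊤  old=+  +wl: 4,5
  step 9. node 2  ⊔preds=⊤  new=⊤  old=−  +wl: 0
  step 10. node 4  ⊔preds=⊤  new=⊤  stable
  step 11. node 5  ⊔preds=⊤  new=⊤  stable
  step 12. node 0  ⊔preds=⊤  new=⊤  stable

Least fixpoint reached:
  node 0: ⊤
  node 1: ⊤
  node 2: ⊤
  node 3: ⊤
  node 4: ⊤
  node 5: ⊤

12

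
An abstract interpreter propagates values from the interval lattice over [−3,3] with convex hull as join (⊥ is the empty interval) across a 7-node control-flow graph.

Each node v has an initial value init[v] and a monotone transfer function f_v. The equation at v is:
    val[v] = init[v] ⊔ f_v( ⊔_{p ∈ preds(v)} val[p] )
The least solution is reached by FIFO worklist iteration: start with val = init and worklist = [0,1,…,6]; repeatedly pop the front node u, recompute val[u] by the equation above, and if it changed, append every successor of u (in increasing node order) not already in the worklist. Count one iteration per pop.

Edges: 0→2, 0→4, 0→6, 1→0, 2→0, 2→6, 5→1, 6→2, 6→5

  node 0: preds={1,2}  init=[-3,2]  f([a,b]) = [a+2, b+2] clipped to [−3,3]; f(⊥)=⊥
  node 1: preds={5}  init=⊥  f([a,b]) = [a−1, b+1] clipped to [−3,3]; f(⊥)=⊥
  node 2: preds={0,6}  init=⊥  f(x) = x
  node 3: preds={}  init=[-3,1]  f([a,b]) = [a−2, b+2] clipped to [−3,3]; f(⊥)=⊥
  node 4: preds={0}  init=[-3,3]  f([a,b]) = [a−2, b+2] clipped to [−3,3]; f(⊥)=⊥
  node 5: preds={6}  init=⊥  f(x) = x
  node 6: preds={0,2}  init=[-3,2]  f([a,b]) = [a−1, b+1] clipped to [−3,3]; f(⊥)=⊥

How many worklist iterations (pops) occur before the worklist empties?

15

Iteration log — 15 steps:
  step 1. node 0  ⊔preds=⊥  new=[-3,2]  stable
  step 2. node 1  ⊔preds=⊥  new=⊥  stable
  step 3. node 2  ⊔preds=[-3,2]  new=[-3,2]  old=⊥  +wl: 0
  step 4. node 3  ⊔preds=⊥  new=[-3,1]  stable
  step 5. node 4  ⊔preds=[-3,2]  new=[-3,3]  stable
  step 6. node 5  ⊔preds=[-3,2]  new=[-3,2]  old=⊥  +wl: 1
  step 7. node 6  ⊔preds=[-3,2]  new=[-3,3]  old=[-3,2]  +wl: 2,5
  step 8. node 0  ⊔preds=[-3,2]  new=[-3,3]  old=[-3,2]  +wl: 4,6
  step 9. node 1  ⊔preds=[-3,2]  new=[-3,3]  old=⊥  +wl: 0
  step 10. node 2  ⊔preds=[-3,3]  new=[-3,3]  old=[-3,2]  +wl: 
  step 11. node 5  ⊔preds=[-3,3]  new=[-3,3]  old=[-3,2]  +wl: 1
  step 12. node 4  ⊔preds=[-3,3]  new=[-3,3]  stable
  step 13. node 6  ⊔preds=[-3,3]  new=[-3,3]  stable
  step 14. node 0  ⊔preds=[-3,3]  new=[-3,3]  stable
  step 15. node 1  ⊔preds=[-3,3]  new=[-3,3]  stable

Least fixpoint reached:
  node 0: [-3,3]
  node 1: [-3,3]
  node 2: [-3,3]
  node 3: [-3,1]
  node 4: [-3,3]
  node 5: [-3,3]
  node 6: [-3,3]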